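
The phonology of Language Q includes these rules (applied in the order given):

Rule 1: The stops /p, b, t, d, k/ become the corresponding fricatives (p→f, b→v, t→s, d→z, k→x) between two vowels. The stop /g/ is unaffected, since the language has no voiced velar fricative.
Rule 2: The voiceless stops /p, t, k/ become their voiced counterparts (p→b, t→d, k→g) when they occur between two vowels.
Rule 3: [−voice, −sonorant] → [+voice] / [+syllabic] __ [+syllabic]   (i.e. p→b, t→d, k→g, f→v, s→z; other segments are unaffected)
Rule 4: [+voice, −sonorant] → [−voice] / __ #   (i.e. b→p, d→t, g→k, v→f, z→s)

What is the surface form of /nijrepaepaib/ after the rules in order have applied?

Rule 1 (intervocalic spirantization): /p/ is a stop between vowels /e/ and /a/, so it spirantizes to the fricative [f]. /p/ is a stop between vowels /e/ and /a/, so it spirantizes to the fricative [f]. /nijrepaepaib/ → nijrefaefaib.
Rule 2 (intervocalic voicing): no segment meets the environment; /nijrefaefaib/ is unchanged.
Rule 3 (intervocalic voicing): /f/ is a voiceless obstruent between vowels /e/ and /a/, so it voices to [v]. /f/ is a voiceless obstruent between vowels /e/ and /a/, so it voices to [v]. /nijrefaefaib/ → nijrevaevaib.
Rule 4 (final devoicing): /b/ is a voiced obstruent in word-final position, so it devoices to [p]. /nijrevaevaib/ → nijrevaevaip.

nijrevaevaip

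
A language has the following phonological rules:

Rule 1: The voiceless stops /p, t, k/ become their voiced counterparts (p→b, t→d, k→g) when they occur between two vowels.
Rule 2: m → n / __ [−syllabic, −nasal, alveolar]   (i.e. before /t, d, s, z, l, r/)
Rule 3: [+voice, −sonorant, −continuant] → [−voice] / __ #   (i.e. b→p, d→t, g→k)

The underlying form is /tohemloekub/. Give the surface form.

Rule 1 (intervocalic voicing): /k/ is a voiceless stop between vowels /e/ and /u/, so it voices to [g]. /tohemloekub/ → tohemloegub.
Rule 2 (nasal place assimilation): /m/ precedes the alveolar consonant /l/, so it assimilates in place to [n]. /tohemloegub/ → tohenloegub.
Rule 3 (final devoicing): /b/ is a voiced stop in word-final position, so it devoices to [p]. /tohenloegub/ → tohenloegup.

tohenloegup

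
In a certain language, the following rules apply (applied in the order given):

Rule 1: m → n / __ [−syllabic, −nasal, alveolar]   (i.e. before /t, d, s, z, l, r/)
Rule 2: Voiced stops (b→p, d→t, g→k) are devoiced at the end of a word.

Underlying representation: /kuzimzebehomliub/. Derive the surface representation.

Rule 1 (nasal place assimilation): /m/ precedes the alveolar consonant /z/, so it assimilates in place to [n]. /m/ precedes the alveolar consonant /l/, so it assimilates in place to [n]. /kuzimzebehomliub/ → kuzinzebehonliub.
Rule 2 (final devoicing): /b/ is a voiced stop in word-final position, so it devoices to [p]. /kuzinzebehonliub/ → kuzinzebehonliup.

kuzinzebehonliup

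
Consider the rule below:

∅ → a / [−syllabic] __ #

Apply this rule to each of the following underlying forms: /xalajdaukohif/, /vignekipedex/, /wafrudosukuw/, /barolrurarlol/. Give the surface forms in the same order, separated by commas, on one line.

/xalajdaukohif/: the form ends in the consonant /f/, so [a] is inserted word-finally. → [xalajdaukohifa].
/vignekipedex/: the form ends in the consonant /x/, so [a] is inserted word-finally. → [vignekipedexa].
/wafrudosukuw/: the form ends in the consonant /w/, so [a] is inserted word-finally. → [wafrudosukuwa].
/barolrurarlol/: the form ends in the consonant /l/, so [a] is inserted word-finally. → [barolrurarlola].

xalajdaukohifa, vignekipedexa, wafrudosukuwa, barolrurarlola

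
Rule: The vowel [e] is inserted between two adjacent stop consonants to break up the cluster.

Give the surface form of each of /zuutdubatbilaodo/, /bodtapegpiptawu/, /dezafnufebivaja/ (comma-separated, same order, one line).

zuutedubatebilaodo, bodetapegepipetawu, dezafnufebivaja

/zuutdubatbilaodo/: /t/ and /d/ form a stop–stop cluster, so [e] is inserted between them. /t/ and /b/ form a stop–stop cluster, so [e] is inserted between them. → [zuutedubatebilaodo].
/bodtapegpiptawu/: /d/ and /t/ form a stop–stop cluster, so [e] is inserted between them. /g/ and /p/ form a stop–stop cluster, so [e] is inserted between them. /p/ and /t/ form a stop–stop cluster, so [e] is inserted between them. → [bodetapegepipetawu].
/dezafnufebivaja/: the rule's environment is not met; surfaces unchanged as [dezafnufebivaja].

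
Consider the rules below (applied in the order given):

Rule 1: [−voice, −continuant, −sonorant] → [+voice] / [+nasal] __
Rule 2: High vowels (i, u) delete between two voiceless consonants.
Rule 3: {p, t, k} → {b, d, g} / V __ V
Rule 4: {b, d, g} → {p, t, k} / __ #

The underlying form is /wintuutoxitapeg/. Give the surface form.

Rule 1 (post-nasal voicing): /t/ is a voiceless stop immediately after the nasal /n/, so it voices to [d]. /wintuutoxitapeg/ → winduutoxitapeg.
Rule 2 (high vowel syncope): /i/ is a high vowel flanked by voiceless consonants /x/ and /t/, so it deletes. /winduutoxitapeg/ → winduutoxtapeg.
Rule 3 (intervocalic voicing): /t/ is a voiceless stop between vowels /u/ and /o/, so it voices to [d]. /p/ is a voiceless stop between vowels /a/ and /e/, so it voices to [b]. /winduutoxtapeg/ → winduudoxtabeg.
Rule 4 (final devoicing): /g/ is a voiced stop in word-final position, so it devoices to [k]. /winduudoxtabeg/ → winduudoxtabek.

winduudoxtabek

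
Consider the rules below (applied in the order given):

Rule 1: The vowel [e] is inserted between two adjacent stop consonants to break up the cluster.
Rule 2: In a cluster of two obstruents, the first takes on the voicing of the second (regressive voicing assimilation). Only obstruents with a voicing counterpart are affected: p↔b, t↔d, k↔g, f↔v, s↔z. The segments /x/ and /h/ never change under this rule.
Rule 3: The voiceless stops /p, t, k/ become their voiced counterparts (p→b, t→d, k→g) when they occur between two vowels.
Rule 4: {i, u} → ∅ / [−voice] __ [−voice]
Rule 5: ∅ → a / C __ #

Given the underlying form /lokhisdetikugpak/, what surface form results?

Rule 1 (stop-cluster e-epenthesis): /g/ and /p/ form a stop–stop cluster, so [e] is inserted between them. /lokhisdetikugpak/ → lokhisdetikugepak.
Rule 2 (regressive voicing assimilation): /s/ precedes the voiced obstruent /d/, so it voices to [z] by assimilation. /lokhisdetikugepak/ → lokhizdetikugepak.
Rule 3 (intervocalic voicing): /t/ is a voiceless stop between vowels /e/ and /i/, so it voices to [d]. /k/ is a voiceless stop between vowels /i/ and /u/, so it voices to [g]. /p/ is a voiceless stop between vowels /e/ and /a/, so it voices to [b]. /lokhizdetikugepak/ → lokhizdedigugebak.
Rule 4 (high vowel syncope): no segment meets the environment; /lokhizdedigugebak/ is unchanged.
Rule 5 (final a-epenthesis): the form ends in the consonant /k/, so [a] is inserted word-finally. /lokhizdedigugebak/ → lokhizdedigugebaka.

lokhizdedigugebaka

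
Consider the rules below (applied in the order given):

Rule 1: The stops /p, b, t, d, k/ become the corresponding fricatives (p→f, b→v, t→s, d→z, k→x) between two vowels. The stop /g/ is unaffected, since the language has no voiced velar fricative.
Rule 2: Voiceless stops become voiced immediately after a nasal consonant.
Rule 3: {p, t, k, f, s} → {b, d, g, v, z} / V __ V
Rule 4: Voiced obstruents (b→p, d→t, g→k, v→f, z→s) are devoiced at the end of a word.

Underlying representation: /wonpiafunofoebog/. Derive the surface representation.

wonbiavunovoevok

Rule 1 (intervocalic spirantization): /b/ is a stop between vowels /e/ and /o/, so it spirantizes to the fricative [v]. /wonpiafunofoebog/ → wonpiafunofoevog.
Rule 2 (post-nasal voicing): /p/ is a voiceless stop immediately after the nasal /n/, so it voices to [b]. /wonpiafunofoevog/ → wonbiafunofoevog.
Rule 3 (intervocalic voicing): /f/ is a voiceless obstruent between vowels /a/ and /u/, so it voices to [v]. /f/ is a voiceless obstruent between vowels /o/ and /o/, so it voices to [v]. /wonbiafunofoevog/ → wonbiavunovoevog.
Rule 4 (final devoicing): /g/ is a voiced obstruent in word-final position, so it devoices to [k]. /wonbiavunovoevog/ → wonbiavunovoevok.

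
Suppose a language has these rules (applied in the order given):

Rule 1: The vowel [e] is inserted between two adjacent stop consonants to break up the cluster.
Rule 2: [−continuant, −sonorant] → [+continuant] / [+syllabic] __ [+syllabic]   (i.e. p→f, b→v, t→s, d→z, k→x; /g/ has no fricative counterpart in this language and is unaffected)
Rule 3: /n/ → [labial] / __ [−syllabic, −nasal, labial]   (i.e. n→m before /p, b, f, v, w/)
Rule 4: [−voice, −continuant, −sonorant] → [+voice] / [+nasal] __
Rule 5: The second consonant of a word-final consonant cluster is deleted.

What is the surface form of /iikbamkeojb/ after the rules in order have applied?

iixevamgeoj

Rule 1 (stop-cluster e-epenthesis): /k/ and /b/ form a stop–stop cluster, so [e] is inserted between them. /iikbamkeojb/ → iikebamkeojb.
Rule 2 (intervocalic spirantization): /k/ is a stop between vowels /i/ and /e/, so it spirantizes to the fricative [x]. /b/ is a stop between vowels /e/ and /a/, so it spirantizes to the fricative [v]. /iikebamkeojb/ → iixevamkeojb.
Rule 3 (nasal place assimilation): no segment meets the environment; /iixevamkeojb/ is unchanged.
Rule 4 (post-nasal voicing): /k/ is a voiceless stop immediately after the nasal /m/, so it voices to [g]. /iixevamkeojb/ → iixevamgeojb.
Rule 5 (final cluster simplification): /b/ is the second consonant of a word-final cluster /jb/, so it deletes. /iixevamgeojb/ → iixevamgeoj.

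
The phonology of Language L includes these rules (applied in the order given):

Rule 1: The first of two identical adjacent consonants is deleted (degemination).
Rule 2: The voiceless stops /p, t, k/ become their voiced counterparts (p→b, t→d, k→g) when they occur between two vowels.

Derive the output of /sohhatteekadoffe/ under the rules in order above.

Rule 1 (degemination): /hh/ is a geminate; the first /h/ deletes. /tt/ is a geminate; the first /t/ deletes. /ff/ is a geminate; the first /f/ deletes. /sohhatteekadoffe/ → sohateekadofe.
Rule 2 (intervocalic voicing): /t/ is a voiceless stop between vowels /a/ and /e/, so it voices to [d]. /k/ is a voiceless stop between vowels /e/ and /a/, so it voices to [g]. /sohateekadofe/ → sohadeegadofe.

sohadeegadofe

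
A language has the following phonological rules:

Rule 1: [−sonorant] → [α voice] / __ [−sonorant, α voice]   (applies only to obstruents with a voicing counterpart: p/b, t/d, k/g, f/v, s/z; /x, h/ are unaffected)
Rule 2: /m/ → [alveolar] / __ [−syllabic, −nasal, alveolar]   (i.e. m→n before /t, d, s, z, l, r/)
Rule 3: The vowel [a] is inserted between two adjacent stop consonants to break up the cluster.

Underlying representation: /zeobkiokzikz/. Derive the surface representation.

Rule 1 (regressive voicing assimilation): /b/ precedes the voiceless obstruent /k/, so it devoices to [p] by assimilation. /k/ precedes the voiced obstruent /z/, so it voices to [g] by assimilation. /k/ precedes the voiced obstruent /z/, so it voices to [g] by assimilation. /zeobkiokzikz/ → zeopkiogzigz.
Rule 2 (nasal place assimilation): no segment meets the environment; /zeopkiogzigz/ is unchanged.
Rule 3 (stop-cluster a-epenthesis): /p/ and /k/ form a stop–stop cluster, so [a] is inserted between them. /zeopkiogzigz/ → zeopakiogzigz.

zeopakiogzigz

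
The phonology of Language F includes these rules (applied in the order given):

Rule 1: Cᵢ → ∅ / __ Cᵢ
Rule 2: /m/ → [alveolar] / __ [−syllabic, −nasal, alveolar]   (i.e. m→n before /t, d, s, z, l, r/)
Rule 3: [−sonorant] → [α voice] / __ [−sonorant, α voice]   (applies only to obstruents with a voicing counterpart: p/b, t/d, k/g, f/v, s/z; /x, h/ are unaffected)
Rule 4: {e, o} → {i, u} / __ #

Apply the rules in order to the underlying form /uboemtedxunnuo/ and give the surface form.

uboentetxunuu

Rule 1 (degemination): /nn/ is a geminate; the first /n/ deletes. /uboemtedxunnuo/ → uboemtedxunuo.
Rule 2 (nasal place assimilation): /m/ precedes the alveolar consonant /t/, so it assimilates in place to [n]. /uboemtedxunuo/ → uboentedxunuo.
Rule 3 (regressive voicing assimilation): /d/ precedes the voiceless obstruent /x/, so it devoices to [t] by assimilation. /uboentedxunuo/ → uboentetxunuo.
Rule 4 (final vowel raising): /o/ is a mid vowel in word-final position, so it raises to [u]. /uboentetxunuo/ → uboentetxunuu.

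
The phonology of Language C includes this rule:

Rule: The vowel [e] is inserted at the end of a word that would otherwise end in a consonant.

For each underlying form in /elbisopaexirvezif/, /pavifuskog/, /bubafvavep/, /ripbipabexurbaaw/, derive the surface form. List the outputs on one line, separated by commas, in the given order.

/elbisopaexirvezif/: the form ends in the consonant /f/, so [e] is inserted word-finally. → [elbisopaexirvezife].
/pavifuskog/: the form ends in the consonant /g/, so [e] is inserted word-finally. → [pavifuskoge].
/bubafvavep/: the form ends in the consonant /p/, so [e] is inserted word-finally. → [bubafvavepe].
/ripbipabexurbaaw/: the form ends in the consonant /w/, so [e] is inserted word-finally. → [ripbipabexurbaawe].

elbisopaexirvezife, pavifuskoge, bubafvavepe, ripbipabexurbaawe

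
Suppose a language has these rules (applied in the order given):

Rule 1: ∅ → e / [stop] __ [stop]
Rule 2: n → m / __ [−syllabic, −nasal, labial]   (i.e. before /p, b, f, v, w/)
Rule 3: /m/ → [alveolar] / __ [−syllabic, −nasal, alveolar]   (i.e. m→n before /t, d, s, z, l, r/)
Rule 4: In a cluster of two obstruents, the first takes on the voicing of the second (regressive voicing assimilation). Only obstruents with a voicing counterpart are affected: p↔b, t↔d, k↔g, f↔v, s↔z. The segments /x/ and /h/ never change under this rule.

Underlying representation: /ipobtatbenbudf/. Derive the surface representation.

ipobetatebembutf

Rule 1 (stop-cluster e-epenthesis): /b/ and /t/ form a stop–stop cluster, so [e] is inserted between them. /t/ and /b/ form a stop–stop cluster, so [e] is inserted between them. /ipobtatbenbudf/ → ipobetatebenbudf.
Rule 2 (nasal place assimilation): /n/ precedes the labial consonant /b/, so it assimilates in place to [m]. /ipobetatebenbudf/ → ipobetatebembudf.
Rule 3 (nasal place assimilation): no segment meets the environment; /ipobetatebembudf/ is unchanged.
Rule 4 (regressive voicing assimilation): /d/ precedes the voiceless obstruent /f/, so it devoices to [t] by assimilation. /ipobetatebembudf/ → ipobetatebembutf.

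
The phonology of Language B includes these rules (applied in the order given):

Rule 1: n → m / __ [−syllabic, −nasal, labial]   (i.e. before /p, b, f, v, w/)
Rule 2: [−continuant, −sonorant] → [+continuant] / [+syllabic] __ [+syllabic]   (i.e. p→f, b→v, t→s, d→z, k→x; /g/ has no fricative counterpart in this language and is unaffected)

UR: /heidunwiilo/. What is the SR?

heizumwiilo

Rule 1 (nasal place assimilation): /n/ precedes the labial consonant /w/, so it assimilates in place to [m]. /heidunwiilo/ → heidumwiilo.
Rule 2 (intervocalic spirantization): /d/ is a stop between vowels /i/ and /u/, so it spirantizes to the fricative [z]. /heidumwiilo/ → heizumwiilo.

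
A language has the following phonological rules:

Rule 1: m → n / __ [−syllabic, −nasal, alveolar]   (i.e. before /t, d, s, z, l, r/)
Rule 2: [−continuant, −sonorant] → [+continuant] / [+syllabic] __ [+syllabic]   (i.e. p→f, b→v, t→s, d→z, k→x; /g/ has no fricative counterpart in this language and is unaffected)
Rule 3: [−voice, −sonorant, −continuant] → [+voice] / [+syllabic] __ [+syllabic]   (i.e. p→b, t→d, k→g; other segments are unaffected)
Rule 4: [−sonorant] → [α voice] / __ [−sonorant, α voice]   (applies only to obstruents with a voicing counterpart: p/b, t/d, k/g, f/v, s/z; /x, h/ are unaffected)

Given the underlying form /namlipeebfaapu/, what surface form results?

Rule 1 (nasal place assimilation): /m/ precedes the alveolar consonant /l/, so it assimilates in place to [n]. /namlipeebfaapu/ → nanlipeebfaapu.
Rule 2 (intervocalic spirantization): /p/ is a stop between vowels /i/ and /e/, so it spirantizes to the fricative [f]. /p/ is a stop between vowels /a/ and /u/, so it spirantizes to the fricative [f]. /nanlipeebfaapu/ → nanlifeebfaafu.
Rule 3 (intervocalic voicing): no segment meets the environment; /nanlifeebfaafu/ is unchanged.
Rule 4 (regressive voicing assimilation): /b/ precedes the voiceless obstruent /f/, so it devoices to [p] by assimilation. /nanlifeebfaafu/ → nanlifeepfaafu.

nanlifeepfaafu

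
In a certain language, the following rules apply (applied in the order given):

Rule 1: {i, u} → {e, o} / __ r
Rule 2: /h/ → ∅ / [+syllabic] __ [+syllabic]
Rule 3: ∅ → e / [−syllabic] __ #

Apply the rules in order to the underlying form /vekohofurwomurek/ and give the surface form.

vekooforwomoreke

Rule 1 (pre-rhotic lowering): /u/ is a high vowel immediately before /r/, so it lowers to [o]. /u/ is a high vowel immediately before /r/, so it lowers to [o]. /vekohofurwomurek/ → vekohoforwomorek.
Rule 2 (intervocalic h-deletion): /h/ occurs between vowels /o/ and /o/, so it deletes. /vekohoforwomorek/ → vekooforwomorek.
Rule 3 (final e-epenthesis): the form ends in the consonant /k/, so [e] is inserted word-finally. /vekooforwomorek/ → vekooforwomoreke.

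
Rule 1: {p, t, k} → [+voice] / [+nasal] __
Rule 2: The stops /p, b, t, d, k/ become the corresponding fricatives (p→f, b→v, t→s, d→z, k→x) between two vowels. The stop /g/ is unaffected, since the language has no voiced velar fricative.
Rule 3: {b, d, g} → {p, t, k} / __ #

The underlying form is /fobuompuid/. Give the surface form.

Rule 1 (post-nasal voicing): /p/ is a voiceless stop immediately after the nasal /m/, so it voices to [b]. /fobuompuid/ → fobuombuid.
Rule 2 (intervocalic spirantization): /b/ is a stop between vowels /o/ and /u/, so it spirantizes to the fricative [v]. /fobuombuid/ → fovuombuid.
Rule 3 (final devoicing): /d/ is a voiced stop in word-final position, so it devoices to [t]. /fovuombuid/ → fovuombuit.

fovuombuit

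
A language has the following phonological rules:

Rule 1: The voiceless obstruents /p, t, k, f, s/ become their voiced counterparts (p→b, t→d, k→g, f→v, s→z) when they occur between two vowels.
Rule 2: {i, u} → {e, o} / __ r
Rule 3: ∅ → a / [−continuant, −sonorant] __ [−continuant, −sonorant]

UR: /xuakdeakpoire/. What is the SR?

xuakadeakapoere

Rule 1 (intervocalic voicing): no segment meets the environment; /xuakdeakpoire/ is unchanged.
Rule 2 (pre-rhotic lowering): /i/ is a high vowel immediately before /r/, so it lowers to [e]. /xuakdeakpoire/ → xuakdeakpoere.
Rule 3 (stop-cluster a-epenthesis): /k/ and /d/ form a stop–stop cluster, so [a] is inserted between them. /k/ and /p/ form a stop–stop cluster, so [a] is inserted between them. /xuakdeakpoere/ → xuakadeakapoere.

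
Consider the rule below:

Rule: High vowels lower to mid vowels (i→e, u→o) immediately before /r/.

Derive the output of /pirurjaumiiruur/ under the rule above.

/i/ is a high vowel immediately before /r/, so it lowers to [e].
/u/ is a high vowel immediately before /r/, so it lowers to [o].
/i/ is a high vowel immediately before /r/, so it lowers to [e].
/u/ is a high vowel immediately before /r/, so it lowers to [o].
The other instances of /u/, /i/ do not occur in the required environment and remain unchanged.
Surface form: [perorjaumieruor].

perorjaumieruor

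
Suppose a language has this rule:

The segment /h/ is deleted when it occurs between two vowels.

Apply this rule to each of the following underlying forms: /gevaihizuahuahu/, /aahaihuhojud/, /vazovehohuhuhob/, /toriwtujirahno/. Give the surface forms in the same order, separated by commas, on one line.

gevaiizuauau, aaaiuojud, vazoveouuob, toriwtujirahno

/gevaihizuahuahu/: /h/ occurs between vowels /i/ and /i/, so it deletes. /h/ occurs between vowels /a/ and /u/, so it deletes. /h/ occurs between vowels /a/ and /u/, so it deletes. → [gevaiizuauau].
/aahaihuhojud/: /h/ occurs between vowels /a/ and /a/, so it deletes. /h/ occurs between vowels /i/ and /u/, so it deletes. /h/ occurs between vowels /u/ and /o/, so it deletes. → [aaaiuojud].
/vazovehohuhuhob/: /h/ occurs between vowels /e/ and /o/, so it deletes. /h/ occurs between vowels /o/ and /u/, so it deletes. /h/ occurs between vowels /u/ and /u/, so it deletes. /h/ occurs between vowels /u/ and /o/, so it deletes. → [vazoveouuob].
/toriwtujirahno/: the rule's environment is not met; surfaces unchanged as [toriwtujirahno].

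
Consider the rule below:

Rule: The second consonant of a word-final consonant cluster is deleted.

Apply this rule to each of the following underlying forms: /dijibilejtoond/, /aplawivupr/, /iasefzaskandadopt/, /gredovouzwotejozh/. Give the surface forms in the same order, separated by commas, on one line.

/dijibilejtoond/: /d/ is the second consonant of a word-final cluster /nd/, so it deletes. → [dijibilejtoon].
/aplawivupr/: /r/ is the second consonant of a word-final cluster /pr/, so it deletes. → [aplawivup].
/iasefzaskandadopt/: /t/ is the second consonant of a word-final cluster /pt/, so it deletes. → [iasefzaskandadop].
/gredovouzwotejozh/: /h/ is the second consonant of a word-final cluster /zh/, so it deletes. → [gredovouzwotejoz].

dijibilejtoon, aplawivup, iasefzaskandadop, gredovouzwotejoz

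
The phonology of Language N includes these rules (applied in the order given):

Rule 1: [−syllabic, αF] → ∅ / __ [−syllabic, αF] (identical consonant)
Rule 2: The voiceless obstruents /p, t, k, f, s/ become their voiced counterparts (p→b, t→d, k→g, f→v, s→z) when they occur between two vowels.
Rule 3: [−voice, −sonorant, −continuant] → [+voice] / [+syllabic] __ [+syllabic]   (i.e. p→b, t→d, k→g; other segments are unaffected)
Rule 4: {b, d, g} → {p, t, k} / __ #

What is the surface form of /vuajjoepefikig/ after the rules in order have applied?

vuajoebevigik

Rule 1 (degemination): /jj/ is a geminate; the first /j/ deletes. /vuajjoepefikig/ → vuajoepefikig.
Rule 2 (intervocalic voicing): /p/ is a voiceless obstruent between vowels /e/ and /e/, so it voices to [b]. /f/ is a voiceless obstruent between vowels /e/ and /i/, so it voices to [v]. /k/ is a voiceless obstruent between vowels /i/ and /i/, so it voices to [g]. /vuajoepefikig/ → vuajoebevigig.
Rule 3 (intervocalic voicing): no segment meets the environment; /vuajoebevigig/ is unchanged.
Rule 4 (final devoicing): /g/ is a voiced stop in word-final position, so it devoices to [k]. /vuajoebevigig/ → vuajoebevigik.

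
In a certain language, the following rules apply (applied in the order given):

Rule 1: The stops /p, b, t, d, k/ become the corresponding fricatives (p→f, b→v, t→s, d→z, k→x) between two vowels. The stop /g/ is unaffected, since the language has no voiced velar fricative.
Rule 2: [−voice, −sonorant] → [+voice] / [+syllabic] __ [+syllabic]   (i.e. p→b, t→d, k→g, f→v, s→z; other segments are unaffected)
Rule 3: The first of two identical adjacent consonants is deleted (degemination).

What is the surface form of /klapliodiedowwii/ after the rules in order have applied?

Rule 1 (intervocalic spirantization): /d/ is a stop between vowels /o/ and /i/, so it spirantizes to the fricative [z]. /d/ is a stop between vowels /e/ and /o/, so it spirantizes to the fricative [z]. /klapliodiedowwii/ → klaplioziezowwii.
Rule 2 (intervocalic voicing): no segment meets the environment; /klaplioziezowwii/ is unchanged.
Rule 3 (degemination): /ww/ is a geminate; the first /w/ deletes. /klaplioziezowwii/ → klaplioziezowii.

klaplioziezowii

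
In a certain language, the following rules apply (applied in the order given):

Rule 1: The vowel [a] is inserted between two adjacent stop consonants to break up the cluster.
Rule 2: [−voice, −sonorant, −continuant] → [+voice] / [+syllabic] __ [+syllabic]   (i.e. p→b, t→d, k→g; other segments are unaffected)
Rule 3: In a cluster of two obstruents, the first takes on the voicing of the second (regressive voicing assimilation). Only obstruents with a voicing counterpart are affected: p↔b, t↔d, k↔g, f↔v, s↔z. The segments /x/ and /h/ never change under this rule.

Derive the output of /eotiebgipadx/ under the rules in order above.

eodiebagibatx

Rule 1 (stop-cluster a-epenthesis): /b/ and /g/ form a stop–stop cluster, so [a] is inserted between them. /eotiebgipadx/ → eotiebagipadx.
Rule 2 (intervocalic voicing): /t/ is a voiceless stop between vowels /o/ and /i/, so it voices to [d]. /p/ is a voiceless stop between vowels /i/ and /a/, so it voices to [b]. /eotiebagipadx/ → eodiebagibadx.
Rule 3 (regressive voicing assimilation): /d/ precedes the voiceless obstruent /x/, so it devoices to [t] by assimilation. /eodiebagibadx/ → eodiebagibatx.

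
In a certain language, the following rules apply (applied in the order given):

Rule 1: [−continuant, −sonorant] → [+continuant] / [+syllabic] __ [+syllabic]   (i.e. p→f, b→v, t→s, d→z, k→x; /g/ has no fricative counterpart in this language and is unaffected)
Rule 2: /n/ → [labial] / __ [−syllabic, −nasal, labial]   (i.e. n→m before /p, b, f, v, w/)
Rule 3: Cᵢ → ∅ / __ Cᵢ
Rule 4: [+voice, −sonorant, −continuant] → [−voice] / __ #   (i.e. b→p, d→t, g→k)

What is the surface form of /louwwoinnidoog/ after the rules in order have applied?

Rule 1 (intervocalic spirantization): /d/ is a stop between vowels /i/ and /o/, so it spirantizes to the fricative [z]. /louwwoinnidoog/ → louwwoinnizoog.
Rule 2 (nasal place assimilation): no segment meets the environment; /louwwoinnizoog/ is unchanged.
Rule 3 (degemination): /ww/ is a geminate; the first /w/ deletes. /nn/ is a geminate; the first /n/ deletes. /louwwoinnizoog/ → louwoinizoog.
Rule 4 (final devoicing): /g/ is a voiced stop in word-final position, so it devoices to [k]. /louwoinizoog/ → louwoinizook.

louwoinizook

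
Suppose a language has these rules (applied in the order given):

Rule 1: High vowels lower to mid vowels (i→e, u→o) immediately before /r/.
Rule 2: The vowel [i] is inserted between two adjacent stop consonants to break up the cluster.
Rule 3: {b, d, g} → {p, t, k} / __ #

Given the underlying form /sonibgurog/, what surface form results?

sonibigorok

Rule 1 (pre-rhotic lowering): /u/ is a high vowel immediately before /r/, so it lowers to [o]. /sonibgurog/ → sonibgorog.
Rule 2 (stop-cluster i-epenthesis): /b/ and /g/ form a stop–stop cluster, so [i] is inserted between them. /sonibgorog/ → sonibigorog.
Rule 3 (final devoicing): /g/ is a voiced stop in word-final position, so it devoices to [k]. /sonibigorog/ → sonibigorok.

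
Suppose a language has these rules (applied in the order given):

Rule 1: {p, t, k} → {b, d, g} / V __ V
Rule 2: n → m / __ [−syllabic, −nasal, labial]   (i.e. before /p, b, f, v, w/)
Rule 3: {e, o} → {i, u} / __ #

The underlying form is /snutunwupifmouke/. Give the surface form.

Rule 1 (intervocalic voicing): /t/ is a voiceless stop between vowels /u/ and /u/, so it voices to [d]. /p/ is a voiceless stop between vowels /u/ and /i/, so it voices to [b]. /k/ is a voiceless stop between vowels /u/ and /e/, so it voices to [g]. /snutunwupifmouke/ → snudunwubifmouge.
Rule 2 (nasal place assimilation): /n/ precedes the labial consonant /w/, so it assimilates in place to [m]. /snudunwubifmouge/ → snudumwubifmouge.
Rule 3 (final vowel raising): /e/ is a mid vowel in word-final position, so it raises to [i]. /snudumwubifmouge/ → snudumwubifmougi.

snudumwubifmougi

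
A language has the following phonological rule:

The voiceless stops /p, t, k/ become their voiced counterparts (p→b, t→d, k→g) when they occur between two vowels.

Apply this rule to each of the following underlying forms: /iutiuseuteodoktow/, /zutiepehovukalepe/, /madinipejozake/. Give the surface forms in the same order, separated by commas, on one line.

/iutiuseuteodoktow/: /t/ is a voiceless stop between vowels /u/ and /i/, so it voices to [d]. /t/ is a voiceless stop between vowels /u/ and /e/, so it voices to [d]. → [iudiuseudeodoktow].
/zutiepehovukalepe/: /t/ is a voiceless stop between vowels /u/ and /i/, so it voices to [d]. /p/ is a voiceless stop between vowels /e/ and /e/, so it voices to [b]. /k/ is a voiceless stop between vowels /u/ and /a/, so it voices to [g]. /p/ is a voiceless stop between vowels /e/ and /e/, so it voices to [b]. → [zudiebehovugalebe].
/madinipejozake/: /p/ is a voiceless stop between vowels /i/ and /e/, so it voices to [b]. /k/ is a voiceless stop between vowels /a/ and /e/, so it voices to [g]. → [madinibejozage].

iudiuseudeodoktow, zudiebehovugalebe, madinibejozage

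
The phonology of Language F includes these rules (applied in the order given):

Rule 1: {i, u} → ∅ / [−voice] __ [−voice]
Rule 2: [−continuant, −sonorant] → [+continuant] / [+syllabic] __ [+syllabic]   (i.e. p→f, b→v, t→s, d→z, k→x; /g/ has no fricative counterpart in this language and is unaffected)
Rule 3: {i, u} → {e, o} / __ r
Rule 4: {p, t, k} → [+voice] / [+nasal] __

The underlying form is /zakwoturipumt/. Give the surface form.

Rule 1 (high vowel syncope): no segment meets the environment; /zakwoturipumt/ is unchanged.
Rule 2 (intervocalic spirantization): /t/ is a stop between vowels /o/ and /u/, so it spirantizes to the fricative [s]. /p/ is a stop between vowels /i/ and /u/, so it spirantizes to the fricative [f]. /zakwoturipumt/ → zakwosurifumt.
Rule 3 (pre-rhotic lowering): /u/ is a high vowel immediately before /r/, so it lowers to [o]. /zakwosurifumt/ → zakwosorifumt.
Rule 4 (post-nasal voicing): /t/ is a voiceless stop immediately after the nasal /m/, so it voices to [d]. /zakwosorifumt/ → zakwosorifumd.

zakwosorifumd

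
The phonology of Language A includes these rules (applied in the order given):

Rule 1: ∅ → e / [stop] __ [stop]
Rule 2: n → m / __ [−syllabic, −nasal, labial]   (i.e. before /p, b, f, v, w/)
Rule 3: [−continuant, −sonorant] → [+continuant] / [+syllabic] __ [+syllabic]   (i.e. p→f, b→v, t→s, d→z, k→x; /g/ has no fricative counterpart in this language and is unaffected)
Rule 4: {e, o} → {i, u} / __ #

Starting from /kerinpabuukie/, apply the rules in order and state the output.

kerimpavuuxii

Rule 1 (stop-cluster e-epenthesis): no segment meets the environment; /kerinpabuukie/ is unchanged.
Rule 2 (nasal place assimilation): /n/ precedes the labial consonant /p/, so it assimilates in place to [m]. /kerinpabuukie/ → kerimpabuukie.
Rule 3 (intervocalic spirantization): /b/ is a stop between vowels /a/ and /u/, so it spirantizes to the fricative [v]. /k/ is a stop between vowels /u/ and /i/, so it spirantizes to the fricative [x]. /kerimpabuukie/ → kerimpavuuxie.
Rule 4 (final vowel raising): /e/ is a mid vowel in word-final position, so it raises to [i]. /kerimpavuuxie/ → kerimpavuuxii.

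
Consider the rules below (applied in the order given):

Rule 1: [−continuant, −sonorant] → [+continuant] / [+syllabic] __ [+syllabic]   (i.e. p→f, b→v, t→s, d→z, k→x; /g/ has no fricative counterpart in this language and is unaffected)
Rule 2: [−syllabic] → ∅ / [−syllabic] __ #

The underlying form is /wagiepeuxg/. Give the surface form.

Rule 1 (intervocalic spirantization): /p/ is a stop between vowels /e/ and /e/, so it spirantizes to the fricative [f]. /wagiepeuxg/ → wagiefeuxg.
Rule 2 (final cluster simplification): /g/ is the second consonant of a word-final cluster /xg/, so it deletes. /wagiefeuxg/ → wagiefeux.

wagiefeux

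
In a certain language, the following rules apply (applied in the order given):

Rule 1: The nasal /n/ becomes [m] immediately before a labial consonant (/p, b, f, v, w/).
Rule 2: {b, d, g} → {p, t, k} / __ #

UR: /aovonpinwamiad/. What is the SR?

aovompimwamiat

Rule 1 (nasal place assimilation): /n/ precedes the labial consonant /p/, so it assimilates in place to [m]. /n/ precedes the labial consonant /w/, so it assimilates in place to [m]. /aovonpinwamiad/ → aovompimwamiad.
Rule 2 (final devoicing): /d/ is a voiced stop in word-final position, so it devoices to [t]. /aovompimwamiad/ → aovompimwamiat.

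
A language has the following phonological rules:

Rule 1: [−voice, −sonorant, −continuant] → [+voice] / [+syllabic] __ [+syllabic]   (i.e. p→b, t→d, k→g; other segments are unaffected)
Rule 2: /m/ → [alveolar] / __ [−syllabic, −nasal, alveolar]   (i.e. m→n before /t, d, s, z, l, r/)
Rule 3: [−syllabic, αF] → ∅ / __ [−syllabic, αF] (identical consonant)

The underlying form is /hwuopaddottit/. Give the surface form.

hwuobadotit

Rule 1 (intervocalic voicing): /p/ is a voiceless stop between vowels /o/ and /a/, so it voices to [b]. /hwuopaddottit/ → hwuobaddottit.
Rule 2 (nasal place assimilation): no segment meets the environment; /hwuobaddottit/ is unchanged.
Rule 3 (degemination): /dd/ is a geminate; the first /d/ deletes. /tt/ is a geminate; the first /t/ deletes. /hwuobaddottit/ → hwuobadotit.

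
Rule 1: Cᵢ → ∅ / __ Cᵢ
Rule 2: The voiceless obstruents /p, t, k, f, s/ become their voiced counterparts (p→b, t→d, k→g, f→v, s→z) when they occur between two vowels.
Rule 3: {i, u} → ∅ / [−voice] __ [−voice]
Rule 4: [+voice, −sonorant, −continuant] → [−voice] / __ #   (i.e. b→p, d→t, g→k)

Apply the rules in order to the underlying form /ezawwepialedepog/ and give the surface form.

Rule 1 (degemination): /ww/ is a geminate; the first /w/ deletes. /ezawwepialedepog/ → ezawepialedepog.
Rule 2 (intervocalic voicing): /p/ is a voiceless obstruent between vowels /e/ and /i/, so it voices to [b]. /p/ is a voiceless obstruent between vowels /e/ and /o/, so it voices to [b]. /ezawepialedepog/ → ezawebialedebog.
Rule 3 (high vowel syncope): no segment meets the environment; /ezawebialedebog/ is unchanged.
Rule 4 (final devoicing): /g/ is a voiced stop in word-final position, so it devoices to [k]. /ezawebialedebog/ → ezawebialedebok.

ezawebialedebok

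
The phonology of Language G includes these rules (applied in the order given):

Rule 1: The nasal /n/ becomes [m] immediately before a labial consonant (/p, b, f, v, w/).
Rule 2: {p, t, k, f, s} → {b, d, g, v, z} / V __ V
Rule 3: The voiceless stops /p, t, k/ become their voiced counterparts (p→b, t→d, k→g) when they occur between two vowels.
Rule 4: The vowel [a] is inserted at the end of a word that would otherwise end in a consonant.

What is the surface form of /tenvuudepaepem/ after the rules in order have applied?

temvuudebaebema

Rule 1 (nasal place assimilation): /n/ precedes the labial consonant /v/, so it assimilates in place to [m]. /tenvuudepaepem/ → temvuudepaepem.
Rule 2 (intervocalic voicing): /p/ is a voiceless obstruent between vowels /e/ and /a/, so it voices to [b]. /p/ is a voiceless obstruent between vowels /e/ and /e/, so it voices to [b]. /temvuudepaepem/ → temvuudebaebem.
Rule 3 (intervocalic voicing): no segment meets the environment; /temvuudebaebem/ is unchanged.
Rule 4 (final a-epenthesis): the form ends in the consonant /m/, so [a] is inserted word-finally. /temvuudebaebem/ → temvuudebaebema.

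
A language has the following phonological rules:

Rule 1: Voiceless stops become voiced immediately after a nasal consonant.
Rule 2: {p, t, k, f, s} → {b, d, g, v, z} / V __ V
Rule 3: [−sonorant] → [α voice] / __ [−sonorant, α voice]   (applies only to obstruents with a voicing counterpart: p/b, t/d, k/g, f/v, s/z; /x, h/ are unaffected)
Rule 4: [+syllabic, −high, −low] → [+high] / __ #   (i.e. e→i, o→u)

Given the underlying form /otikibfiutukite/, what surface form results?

odigipfiudugidi

Rule 1 (post-nasal voicing): no segment meets the environment; /otikibfiutukite/ is unchanged.
Rule 2 (intervocalic voicing): /t/ is a voiceless obstruent between vowels /o/ and /i/, so it voices to [d]. /k/ is a voiceless obstruent between vowels /i/ and /i/, so it voices to [g]. /t/ is a voiceless obstruent between vowels /u/ and /u/, so it voices to [d]. /k/ is a voiceless obstruent between vowels /u/ and /i/, so it voices to [g]. /t/ is a voiceless obstruent between vowels /i/ and /e/, so it voices to [d]. /otikibfiutukite/ → odigibfiudugide.
Rule 3 (regressive voicing assimilation): /b/ precedes the voiceless obstruent /f/, so it devoices to [p] by assimilation. /odigibfiudugide/ → odigipfiudugide.
Rule 4 (final vowel raising): /e/ is a mid vowel in word-final position, so it raises to [i]. /odigipfiudugide/ → odigipfiudugidi.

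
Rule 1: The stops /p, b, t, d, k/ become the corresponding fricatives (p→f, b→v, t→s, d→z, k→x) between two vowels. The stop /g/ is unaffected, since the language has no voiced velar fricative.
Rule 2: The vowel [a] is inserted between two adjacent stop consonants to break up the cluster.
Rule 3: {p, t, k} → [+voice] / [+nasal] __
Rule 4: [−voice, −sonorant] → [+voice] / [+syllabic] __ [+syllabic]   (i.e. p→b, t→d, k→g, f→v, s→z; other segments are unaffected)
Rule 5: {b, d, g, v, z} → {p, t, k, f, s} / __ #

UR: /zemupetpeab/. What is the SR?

zemuvedabeap

Rule 1 (intervocalic spirantization): /p/ is a stop between vowels /u/ and /e/, so it spirantizes to the fricative [f]. /zemupetpeab/ → zemufetpeab.
Rule 2 (stop-cluster a-epenthesis): /t/ and /p/ form a stop–stop cluster, so [a] is inserted between them. /zemufetpeab/ → zemufetapeab.
Rule 3 (post-nasal voicing): no segment meets the environment; /zemufetapeab/ is unchanged.
Rule 4 (intervocalic voicing): /f/ is a voiceless obstruent between vowels /u/ and /e/, so it voices to [v]. /t/ is a voiceless obstruent between vowels /e/ and /a/, so it voices to [d]. /p/ is a voiceless obstruent between vowels /a/ and /e/, so it voices to [b]. /zemufetapeab/ → zemuvedabeab.
Rule 5 (final devoicing): /b/ is a voiced obstruent in word-final position, so it devoices to [p]. /zemuvedabeab/ → zemuvedabeap.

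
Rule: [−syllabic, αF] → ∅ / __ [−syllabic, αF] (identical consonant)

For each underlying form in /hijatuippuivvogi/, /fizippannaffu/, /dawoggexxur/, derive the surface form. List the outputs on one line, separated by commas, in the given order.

hijatuipuivogi, fizipanafu, dawogexur

/hijatuippuivvogi/: /pp/ is a geminate; the first /p/ deletes. /vv/ is a geminate; the first /v/ deletes. → [hijatuipuivogi].
/fizippannaffu/: /pp/ is a geminate; the first /p/ deletes. /nn/ is a geminate; the first /n/ deletes. /ff/ is a geminate; the first /f/ deletes. → [fizipanafu].
/dawoggexxur/: /gg/ is a geminate; the first /g/ deletes. /xx/ is a geminate; the first /x/ deletes. → [dawogexur].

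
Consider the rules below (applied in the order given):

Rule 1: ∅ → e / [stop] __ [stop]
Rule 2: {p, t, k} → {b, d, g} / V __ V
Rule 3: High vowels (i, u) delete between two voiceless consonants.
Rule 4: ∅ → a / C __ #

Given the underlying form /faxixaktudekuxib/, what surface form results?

faxxagedudeguxiba

Rule 1 (stop-cluster e-epenthesis): /k/ and /t/ form a stop–stop cluster, so [e] is inserted between them. /faxixaktudekuxib/ → faxixaketudekuxib.
Rule 2 (intervocalic voicing): /k/ is a voiceless stop between vowels /a/ and /e/, so it voices to [g]. /t/ is a voiceless stop between vowels /e/ and /u/, so it voices to [d]. /k/ is a voiceless stop between vowels /e/ and /u/, so it voices to [g]. /faxixaketudekuxib/ → faxixagedudeguxib.
Rule 3 (high vowel syncope): /i/ is a high vowel flanked by voiceless consonants /x/ and /x/, so it deletes. /faxixagedudeguxib/ → faxxagedudeguxib.
Rule 4 (final a-epenthesis): the form ends in the consonant /b/, so [a] is inserted word-finally. /faxxagedudeguxib/ → faxxagedudeguxiba.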